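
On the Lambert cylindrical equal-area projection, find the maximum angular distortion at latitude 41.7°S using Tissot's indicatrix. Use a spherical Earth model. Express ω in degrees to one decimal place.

The Lambert cylindrical equal-area projection is the cylindrical equal-area projection with its standard parallel at the equator (φ₀ = 0). For cylindrical equal-area with standard parallel φ₀, h = cos φ / cos φ₀ and k = cos φ₀ / cos φ, so h·k = 1.
At 41.7°: h = 0.7466, k = 1.339; principal scales a = 1.339, b = 0.7466.
sin(ω/2) = (a − b)/(a + b) = 0.5927/2.086 = 0.2841, so ω = 2 arcsin(0.2841) ≈ 33.0°.

33.0°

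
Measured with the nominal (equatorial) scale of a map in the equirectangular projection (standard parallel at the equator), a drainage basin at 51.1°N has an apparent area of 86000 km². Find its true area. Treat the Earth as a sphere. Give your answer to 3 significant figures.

54000 km²

For the equirectangular projection with φ₀ = 0 (plate carrée), h = 1 along meridians and k = sec φ along parallels.
Areal scale = h·k = 1 × sec φ; at 51.1°, h = 1.000, k = 1.592, so h·k = 1.592.
True area = apparent / (areal scale) = 86000 / 1.592 ≈ 54000 km².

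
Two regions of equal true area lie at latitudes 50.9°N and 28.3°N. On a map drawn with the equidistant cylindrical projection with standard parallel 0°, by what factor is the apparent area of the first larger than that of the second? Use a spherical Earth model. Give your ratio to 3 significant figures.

1.40

Plate carrée maps x = Rλ, y = Rφ. The meridian scale is h = 1 and the parallel scale is k = 1/cos φ = sec φ.
Areal scale at 50.9°: h·k = 1.000 × 1.586 = 1.586.
Areal scale at 28.3°: h·k = 1.000 × 1.136 = 1.136.
Ratio = 1.586/1.136 ≈ 1.40.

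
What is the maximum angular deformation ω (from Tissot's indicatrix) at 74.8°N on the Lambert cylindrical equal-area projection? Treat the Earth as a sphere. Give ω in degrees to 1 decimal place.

The Lambert cylindrical equal-area projection is the cylindrical equal-area projection with its standard parallel at the equator (φ₀ = 0). A cylindrical equal-area projection with standard parallel φ₀ has meridian scale h = cos φ / cos φ₀ and parallel scale k = cos φ₀ / cos φ (so areas are preserved, h·k = 1).
At 74.8°: h = 0.2622, k = 3.814; principal scales a = 3.814, b = 0.2622.
sin(ω/2) = (a − b)/(a + b) = 3.552/4.076 = 0.8714, so ω = 2 arcsin(0.8714) ≈ 121.2°.

121.2°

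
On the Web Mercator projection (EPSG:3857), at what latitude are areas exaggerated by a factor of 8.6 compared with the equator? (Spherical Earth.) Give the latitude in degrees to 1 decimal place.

Mercator areal scale is sec²φ.
sec²φ = 8.6  ⇒  cos²φ = 0.1163  ⇒  cos φ = 0.3410.
φ = arccos(0.3410) ≈ 70.1°.

70.1°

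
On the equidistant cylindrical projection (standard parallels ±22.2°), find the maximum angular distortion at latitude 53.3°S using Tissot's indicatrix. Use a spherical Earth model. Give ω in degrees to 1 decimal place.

In the equirectangular projection with standard parallel φ₀ = 22.2° (x = Rλ cos φ₀, y = Rφ), meridians are true-scale (h = 1) and the parallel scale is k = cos φ₀ / cos φ.
At 53.3°: h = 1.000, k = 1.549; principal scales a = 1.549, b = 1.000.
sin(ω/2) = (a − b)/(a + b) = 0.5492/2.549 = 0.2155, so ω = 2 arcsin(0.2155) ≈ 24.9°.

24.9°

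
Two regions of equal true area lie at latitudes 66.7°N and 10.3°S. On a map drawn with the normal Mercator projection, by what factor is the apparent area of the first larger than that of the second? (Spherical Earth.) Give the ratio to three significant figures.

6.19

Mercator is conformal with k = sec φ, so areal scale = k² = sec²φ.
At 66.7°: sec²(66.7°) = 1/0.3955² = 6.392.
At 10.3°: sec²(10.3°) = 1/0.9839² = 1.033.
Ratio = 6.392/1.033 = cos²(10.3°)/cos²(66.7°) ≈ 6.19.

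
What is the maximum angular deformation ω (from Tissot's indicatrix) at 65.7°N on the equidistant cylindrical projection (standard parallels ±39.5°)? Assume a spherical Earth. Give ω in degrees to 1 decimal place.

35.4°

In the equirectangular projection with standard parallel φ₀ = 39.5° (x = Rλ cos φ₀, y = Rφ), meridians are true-scale (h = 1) and the parallel scale is k = cos φ₀ / cos φ.
At 65.7°: h = 1.000, k = 1.875; principal scales a = 1.875, b = 1.000.
sin(ω/2) = (a − b)/(a + b) = 0.8751/2.875 = 0.3044, so ω = 2 arcsin(0.3044) ≈ 35.4°.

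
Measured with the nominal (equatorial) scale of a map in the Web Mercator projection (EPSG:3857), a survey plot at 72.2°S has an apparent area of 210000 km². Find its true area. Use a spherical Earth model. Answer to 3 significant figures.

19600 km²

For Mercator, h = k = sec φ (a conformal cylindrical projection has a single point scale, 1/cos φ).
Areal scale = k² = sec²φ = 1/cos²(72.2°) = 1/0.3057² = 10.70.
True area = apparent / (areal scale) = 210000 / 10.70 ≈ 19600 km².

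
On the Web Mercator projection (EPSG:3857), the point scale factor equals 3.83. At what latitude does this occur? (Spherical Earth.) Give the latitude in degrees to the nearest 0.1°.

Mercator scale is k = sec φ = 1/cos φ.
1/cos φ = 3.83  ⇒  cos φ = 0.2611  ⇒  φ = arccos(0.2611) ≈ 74.9°.

74.9°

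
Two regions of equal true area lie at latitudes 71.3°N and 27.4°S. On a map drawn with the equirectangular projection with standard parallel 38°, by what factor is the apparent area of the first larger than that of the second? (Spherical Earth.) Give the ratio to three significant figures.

In the equirectangular projection with standard parallel φ₀ = 38° (x = Rλ cos φ₀, y = Rφ), meridians are true-scale (h = 1) and the parallel scale is k = cos φ₀ / cos φ.
Areal scale at 71.3°: h·k = 1.000 × 2.458 = 2.458.
Areal scale at 27.4°: h·k = 1.000 × 0.8876 = 0.8876.
Ratio = 2.458/0.8876 ≈ 2.77.

2.77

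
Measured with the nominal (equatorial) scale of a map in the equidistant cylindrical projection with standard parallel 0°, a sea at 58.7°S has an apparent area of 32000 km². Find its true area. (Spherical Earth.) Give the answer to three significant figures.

For the equirectangular projection with φ₀ = 0 (plate carrée), h = 1 along meridians and k = sec φ along parallels.
Areal scale = h·k = 1 × sec φ; at 58.7°, h = 1.000, k = 1.925, so h·k = 1.925.
True area = apparent / (areal scale) = 32000 / 1.925 ≈ 16600 km².

16600 km²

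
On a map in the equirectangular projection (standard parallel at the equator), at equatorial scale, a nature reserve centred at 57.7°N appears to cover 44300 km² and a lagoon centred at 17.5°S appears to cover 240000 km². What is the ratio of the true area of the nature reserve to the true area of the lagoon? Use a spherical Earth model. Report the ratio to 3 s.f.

0.103

Plate carrée has h = 1 and k = sec φ, giving areal scale sec φ; true area = (apparent area) · cos φ.
True area of nature reserve: 44300 × cos(57.7°) = 44300 × 0.5344 = 23670 km².
True area of lagoon: 240000 × cos(17.5°) = 240000 × 0.9537 = 228900 km².
Ratio = 23670 / 228900 ≈ 0.103.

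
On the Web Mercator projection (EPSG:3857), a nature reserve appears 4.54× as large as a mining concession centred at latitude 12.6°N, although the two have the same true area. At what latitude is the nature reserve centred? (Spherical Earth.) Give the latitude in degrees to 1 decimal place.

62.7°

On Mercator, (apparent₁)/(apparent₂) = sec²φ₁ / sec²φ₂ when true areas are equal.
cos²φ₂ / cos²φ₁ = 4.54  ⇒  cos φ₁ = cos 12.6° / √4.54 = 0.9759/2.131 = 0.4580.
φ₁ = arccos(0.4580) ≈ 62.7°.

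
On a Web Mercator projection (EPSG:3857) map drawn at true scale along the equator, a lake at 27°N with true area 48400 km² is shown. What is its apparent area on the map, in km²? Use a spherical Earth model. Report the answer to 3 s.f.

The Mercator projection is conformal; its linear scale factor is the same in every direction and equals sec φ = 1/cos φ.
Areal scale = k² = sec²φ = 1/cos²(27°) = 1/0.8910² = 1.260.
Apparent area = 48400 × 1.260 ≈ 61000 km².

61000 km²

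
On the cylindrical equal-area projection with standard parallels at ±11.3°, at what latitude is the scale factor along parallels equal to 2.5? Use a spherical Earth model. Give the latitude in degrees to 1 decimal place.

66.9°

A cylindrical equal-area projection with standard parallel φ₀ has meridian scale h = cos φ / cos φ₀ and parallel scale k = cos φ₀ / cos φ (so areas are preserved, h·k = 1).
k = cos φ₀ / cos φ = 2.5  ⇒  cos φ = cos 11.3° / 2.5 = 0.3922.
φ = arccos(0.3922) ≈ 66.9°.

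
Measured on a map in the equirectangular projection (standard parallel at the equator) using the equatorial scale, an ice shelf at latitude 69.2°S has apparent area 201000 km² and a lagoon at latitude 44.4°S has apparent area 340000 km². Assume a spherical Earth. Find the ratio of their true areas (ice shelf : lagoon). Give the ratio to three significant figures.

0.294

On the plate carrée, areal scale = h·k = 1 × sec φ, so true area = apparent × cos φ.
True area of ice shelf: 201000 × cos(69.2°) = 201000 × 0.3551 = 71380 km².
True area of lagoon: 340000 × cos(44.4°) = 340000 × 0.7145 = 242900 km².
Ratio = 71380 / 242900 ≈ 0.294.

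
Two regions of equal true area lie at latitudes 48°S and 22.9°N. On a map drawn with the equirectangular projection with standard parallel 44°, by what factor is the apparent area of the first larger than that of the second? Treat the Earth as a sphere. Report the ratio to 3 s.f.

1.38

In the equirectangular projection with standard parallel φ₀ = 44° (x = Rλ cos φ₀, y = Rφ), meridians are true-scale (h = 1) and the parallel scale is k = cos φ₀ / cos φ.
Areal scale at 48°: h·k = 1.000 × 1.075 = 1.075.
Areal scale at 22.9°: h·k = 1.000 × 0.7809 = 0.7809.
Ratio = 1.075/0.7809 ≈ 1.38.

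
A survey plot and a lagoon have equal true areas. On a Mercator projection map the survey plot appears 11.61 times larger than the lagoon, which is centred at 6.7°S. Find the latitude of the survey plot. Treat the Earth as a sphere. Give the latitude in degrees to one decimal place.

Mercator areal scale is sec²φ, so apparent-area ratio = sec²φ₁ / sec²φ₂ = cos²φ₂ / cos²φ₁.
cos²φ₂ / cos²φ₁ = 11.61  ⇒  cos φ₁ = cos 6.7° / √11.61 = 0.9932/3.407 = 0.2915.
φ₁ = arccos(0.2915) ≈ 73.1°.

73.1°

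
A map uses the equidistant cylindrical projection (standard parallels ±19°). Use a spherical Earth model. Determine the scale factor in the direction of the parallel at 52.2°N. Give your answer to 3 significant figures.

1.54

The equidistant cylindrical projection with φ₀ = 19° has h = 1 (meridians true) and k = cos φ₀ / cos φ along parallels.
k = cos 19° / cos 52.2° = 0.9455/0.6129 = 1.543.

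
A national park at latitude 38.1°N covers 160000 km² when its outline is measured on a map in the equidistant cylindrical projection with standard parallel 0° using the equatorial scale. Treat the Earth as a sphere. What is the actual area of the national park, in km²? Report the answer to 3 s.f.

For the equirectangular projection with φ₀ = 0 (plate carrée), h = 1 along meridians and k = sec φ along parallels.
Areal scale = h·k = 1 × sec φ; at 38.1°, h = 1.000, k = 1.271, so h·k = 1.271.
True area = apparent / (areal scale) = 160000 / 1.271 ≈ 126000 km².

126000 km²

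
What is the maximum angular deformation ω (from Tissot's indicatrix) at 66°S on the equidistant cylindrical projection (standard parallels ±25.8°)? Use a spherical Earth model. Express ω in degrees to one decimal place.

In the equirectangular projection with standard parallel φ₀ = 25.8° (x = Rλ cos φ₀, y = Rφ), meridians are true-scale (h = 1) and the parallel scale is k = cos φ₀ / cos φ.
At 66°: h = 1.000, k = 2.214; principal scales a = 2.214, b = 1.000.
sin(ω/2) = (a − b)/(a + b) = 1.214/3.214 = 0.3776, so ω = 2 arcsin(0.3776) ≈ 44.4°.

44.4°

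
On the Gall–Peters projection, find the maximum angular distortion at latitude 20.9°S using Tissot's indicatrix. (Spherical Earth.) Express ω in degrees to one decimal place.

Gall–Peters is a cylindrical equal-area projection with standard parallels at ±45°. Cylindrical equal-area (φ₀ = 45°): h = cos φ / cos 45° along meridians, k = cos 45° / cos φ along parallels; h·k = 1.
At 20.9°: h = 1.321, k = 0.7569; principal scales a = 1.321, b = 0.7569.
sin(ω/2) = (a − b)/(a + b) = 0.5643/2.078 = 0.2715, so ω = 2 arcsin(0.2715) ≈ 31.5°.

31.5°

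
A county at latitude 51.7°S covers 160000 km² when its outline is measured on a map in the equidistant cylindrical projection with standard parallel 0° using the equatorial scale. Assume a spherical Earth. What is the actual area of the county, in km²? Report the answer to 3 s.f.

Plate carrée maps x = Rλ, y = Rφ. The meridian scale is h = 1 and the parallel scale is k = 1/cos φ = sec φ.
Areal scale = h·k = 1 × sec φ; at 51.7°, h = 1.000, k = 1.613, so h·k = 1.613.
True area = apparent / (areal scale) = 160000 / 1.613 ≈ 99200 km².

99200 km²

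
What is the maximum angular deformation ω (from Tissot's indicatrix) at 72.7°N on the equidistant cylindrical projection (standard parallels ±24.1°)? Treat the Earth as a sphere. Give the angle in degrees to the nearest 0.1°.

With standard parallel φ₀ = 24.1°, the equirectangular projection gives x = Rλ cos φ₀, y = Rφ, so h = 1 and k = cos 24.1° / cos φ.
At 72.7°: h = 1.000, k = 3.070; principal scales a = 3.070, b = 1.000.
sin(ω/2) = (a − b)/(a + b) = 2.070/4.070 = 0.5086, so ω = 2 arcsin(0.5086) ≈ 61.1°.

61.1°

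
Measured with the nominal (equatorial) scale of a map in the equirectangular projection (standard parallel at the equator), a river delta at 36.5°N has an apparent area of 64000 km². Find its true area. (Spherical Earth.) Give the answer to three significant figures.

51400 km²

For the equirectangular projection with φ₀ = 0 (plate carrée), h = 1 along meridians and k = sec φ along parallels.
Areal scale = h·k = 1 × sec φ; at 36.5°, h = 1.000, k = 1.244, so h·k = 1.244.
True area = apparent / (areal scale) = 64000 / 1.244 ≈ 51400 km².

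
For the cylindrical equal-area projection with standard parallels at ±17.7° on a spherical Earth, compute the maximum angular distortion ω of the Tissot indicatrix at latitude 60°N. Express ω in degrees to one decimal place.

For cylindrical equal-area with standard parallel φ₀, h = cos φ / cos φ₀ and k = cos φ₀ / cos φ, so h·k = 1.
At 60°: h = 0.5248, k = 1.905; principal scales a = 1.905, b = 0.5248.
sin(ω/2) = (a − b)/(a + b) = 1.380/2.430 = 0.5681, so ω = 2 arcsin(0.5681) ≈ 69.2°.

69.2°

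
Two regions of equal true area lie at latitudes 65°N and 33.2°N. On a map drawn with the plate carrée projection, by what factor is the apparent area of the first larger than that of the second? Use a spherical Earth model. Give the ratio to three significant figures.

1.98

For the equirectangular projection with φ₀ = 0 (plate carrée), h = 1 along meridians and k = sec φ along parallels.
Areal scale at 65°: h·k = 1.000 × 2.366 = 2.366.
Areal scale at 33.2°: h·k = 1.000 × 1.195 = 1.195.
Ratio = 2.366/1.195 ≈ 1.98.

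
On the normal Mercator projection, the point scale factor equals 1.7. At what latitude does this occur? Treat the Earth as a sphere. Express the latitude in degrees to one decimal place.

54.0°

Mercator scale is k = sec φ = 1/cos φ.
1/cos φ = 1.7  ⇒  cos φ = 0.5882  ⇒  φ = arccos(0.5882) ≈ 54.0°.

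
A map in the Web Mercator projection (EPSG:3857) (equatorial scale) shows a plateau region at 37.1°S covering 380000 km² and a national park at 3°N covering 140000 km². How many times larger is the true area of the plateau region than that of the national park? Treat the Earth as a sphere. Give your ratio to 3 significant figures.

1.73

On Mercator the areal scale is sec²φ, so true area = apparent × cos²φ.
True area of plateau region: 380000 × cos²(37.1°) = 380000 × 0.6361 = 241700 km².
True area of national park: 140000 × cos²(3°) = 140000 × 0.9973 = 139600 km².
Ratio = 241700 / 139600 ≈ 1.73.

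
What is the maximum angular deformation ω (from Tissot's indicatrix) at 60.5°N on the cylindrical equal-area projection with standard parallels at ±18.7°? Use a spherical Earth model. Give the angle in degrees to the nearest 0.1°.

70.1°

Cylindrical equal-area (φ₀ = 18.7°): h = cos φ / cos 18.7° along meridians, k = cos 18.7° / cos φ along parallels; h·k = 1.
At 60.5°: h = 0.5199, k = 1.924; principal scales a = 1.924, b = 0.5199.
sin(ω/2) = (a − b)/(a + b) = 1.404/2.443 = 0.5745, so ω = 2 arcsin(0.5745) ≈ 70.1°.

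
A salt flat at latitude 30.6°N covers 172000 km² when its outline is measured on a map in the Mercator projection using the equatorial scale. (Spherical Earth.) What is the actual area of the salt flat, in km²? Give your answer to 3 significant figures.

127000 km²

The Mercator projection is conformal; its linear scale factor is the same in every direction and equals sec φ = 1/cos φ.
Areal scale = k² = sec²φ = 1/cos²(30.6°) = 1/0.8607² = 1.350.
True area = apparent / (areal scale) = 172000 / 1.350 ≈ 127000 km².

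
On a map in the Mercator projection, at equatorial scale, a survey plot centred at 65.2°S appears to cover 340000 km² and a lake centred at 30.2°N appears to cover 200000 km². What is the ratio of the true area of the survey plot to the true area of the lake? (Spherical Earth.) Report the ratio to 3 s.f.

0.400

Since Mercator area scale is 1/cos²φ, the true area equals the apparent area multiplied by cos²φ.
True area of survey plot: 340000 × cos²(65.2°) = 340000 × 0.1759 = 59820 km².
True area of lake: 200000 × cos²(30.2°) = 200000 × 0.7470 = 149400 km².
Ratio = 59820 / 149400 ≈ 0.400.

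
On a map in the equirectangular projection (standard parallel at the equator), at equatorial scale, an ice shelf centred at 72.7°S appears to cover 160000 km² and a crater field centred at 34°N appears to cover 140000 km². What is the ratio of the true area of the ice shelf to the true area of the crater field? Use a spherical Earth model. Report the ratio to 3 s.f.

0.410

Plate carrée has h = 1 and k = sec φ, giving areal scale sec φ; true area = (apparent area) · cos φ.
True area of ice shelf: 160000 × cos(72.7°) = 160000 × 0.2974 = 47580 km².
True area of crater field: 140000 × cos(34°) = 140000 × 0.8290 = 116100 km².
Ratio = 47580 / 116100 ≈ 0.410.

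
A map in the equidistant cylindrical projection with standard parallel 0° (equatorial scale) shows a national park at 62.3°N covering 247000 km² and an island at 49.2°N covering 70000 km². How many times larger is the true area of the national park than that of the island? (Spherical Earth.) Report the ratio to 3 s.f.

Plate carrée has h = 1 and k = sec φ, giving areal scale sec φ; true area = (apparent area) · cos φ.
True area of national park: 247000 × cos(62.3°) = 247000 × 0.4648 = 114800 km².
True area of island: 70000 × cos(49.2°) = 70000 × 0.6534 = 45740 km².
Ratio = 114800 / 45740 ≈ 2.51.

2.51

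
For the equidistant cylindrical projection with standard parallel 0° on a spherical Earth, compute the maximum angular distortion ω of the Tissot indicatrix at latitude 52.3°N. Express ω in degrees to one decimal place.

In the plate carrée (x = Rλ, y = Rφ), meridians are true-scale (h = 1) and parallels are stretched by k = sec φ.
At 52.3°: h = 1.000, k = 1.635; principal scales a = 1.635, b = 1.000.
sin(ω/2) = (a − b)/(a + b) = 0.6353/2.635 = 0.2411, so ω = 2 arcsin(0.2411) ≈ 27.9°.

27.9°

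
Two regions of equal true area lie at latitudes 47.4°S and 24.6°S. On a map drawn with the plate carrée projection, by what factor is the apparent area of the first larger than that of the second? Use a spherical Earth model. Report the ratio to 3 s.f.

For the equirectangular projection with φ₀ = 0 (plate carrée), h = 1 along meridians and k = sec φ along parallels.
Areal scale at 47.4°: h·k = 1.000 × 1.477 = 1.477.
Areal scale at 24.6°: h·k = 1.000 × 1.100 = 1.100.
Ratio = 1.477/1.100 ≈ 1.34.

1.34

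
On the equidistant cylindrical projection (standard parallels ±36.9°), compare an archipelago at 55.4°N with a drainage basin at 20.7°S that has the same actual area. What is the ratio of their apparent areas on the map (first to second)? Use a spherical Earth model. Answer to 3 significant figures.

With standard parallel φ₀ = 36.9°, the equirectangular projection gives x = Rλ cos φ₀, y = Rφ, so h = 1 and k = cos 36.9° / cos φ.
Areal scale at 55.4°: h·k = 1.000 × 1.408 = 1.408.
Areal scale at 20.7°: h·k = 1.000 × 0.8549 = 0.8549.
Ratio = 1.408/0.8549 ≈ 1.65.

1.65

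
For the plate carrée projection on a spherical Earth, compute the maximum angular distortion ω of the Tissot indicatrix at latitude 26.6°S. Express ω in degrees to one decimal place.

For the equirectangular projection with φ₀ = 0 (plate carrée), h = 1 along meridians and k = sec φ along parallels.
At 26.6°: h = 1.000, k = 1.118; principal scales a = 1.118, b = 1.000.
sin(ω/2) = (a − b)/(a + b) = 0.1184/2.118 = 0.05588, so ω = 2 arcsin(0.05588) ≈ 6.4°.

6.4°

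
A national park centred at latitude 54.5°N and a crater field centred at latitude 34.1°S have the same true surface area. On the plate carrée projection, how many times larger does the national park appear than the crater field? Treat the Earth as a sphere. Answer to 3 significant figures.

Plate carrée maps x = Rλ, y = Rφ. The meridian scale is h = 1 and the parallel scale is k = 1/cos φ = sec φ.
Areal scale at 54.5°: h·k = 1.000 × 1.722 = 1.722.
Areal scale at 34.1°: h·k = 1.000 × 1.208 = 1.208.
Ratio = 1.722/1.208 ≈ 1.43.

1.43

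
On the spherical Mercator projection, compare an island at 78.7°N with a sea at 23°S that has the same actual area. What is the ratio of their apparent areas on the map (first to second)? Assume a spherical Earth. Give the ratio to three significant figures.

22.1

On Mercator, area is exaggerated by sec²φ = 1/cos²φ.
At 78.7°: sec²(78.7°) = 1/0.1959² = 26.05.
At 23°: sec²(23°) = 1/0.9205² = 1.180.
Ratio = 26.05/1.180 = cos²(23°)/cos²(78.7°) ≈ 22.1.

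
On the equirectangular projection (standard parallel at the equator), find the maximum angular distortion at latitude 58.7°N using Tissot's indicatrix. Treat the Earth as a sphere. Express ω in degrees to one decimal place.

36.9°

In the plate carrée (x = Rλ, y = Rφ), meridians are true-scale (h = 1) and parallels are stretched by k = sec φ.
At 58.7°: h = 1.000, k = 1.925; principal scales a = 1.925, b = 1.000.
sin(ω/2) = (a − b)/(a + b) = 0.9249/2.925 = 0.3162, so ω = 2 arcsin(0.3162) ≈ 36.9°.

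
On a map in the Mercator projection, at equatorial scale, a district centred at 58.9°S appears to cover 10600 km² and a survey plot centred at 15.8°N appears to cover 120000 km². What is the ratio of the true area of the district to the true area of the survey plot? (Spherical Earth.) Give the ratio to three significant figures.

0.0255

Since Mercator area scale is 1/cos²φ, the true area equals the apparent area multiplied by cos²φ.
True area of district: 10600 × cos²(58.9°) = 10600 × 0.2668 = 2828 km².
True area of survey plot: 120000 × cos²(15.8°) = 120000 × 0.9259 = 111100 km².
Ratio = 2828 / 111100 ≈ 0.0255.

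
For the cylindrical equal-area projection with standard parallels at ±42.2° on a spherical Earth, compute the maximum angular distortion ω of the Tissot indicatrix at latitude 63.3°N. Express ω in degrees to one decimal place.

A cylindrical equal-area projection with standard parallel φ₀ has meridian scale h = cos φ / cos φ₀ and parallel scale k = cos φ₀ / cos φ (so areas are preserved, h·k = 1).
At 63.3°: h = 0.6065, k = 1.649; principal scales a = 1.649, b = 0.6065.
sin(ω/2) = (a − b)/(a + b) = 1.042/2.255 = 0.4621, so ω = 2 arcsin(0.4621) ≈ 55.0°.

55.0°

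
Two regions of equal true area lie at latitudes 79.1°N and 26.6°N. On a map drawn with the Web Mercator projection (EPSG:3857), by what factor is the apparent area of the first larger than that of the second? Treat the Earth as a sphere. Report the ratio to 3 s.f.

22.4

Mercator is conformal with k = sec φ, so areal scale = k² = sec²φ.
At 79.1°: sec²(79.1°) = 1/0.1891² = 27.97.
At 26.6°: sec²(26.6°) = 1/0.8942² = 1.251.
Ratio = 27.97/1.251 = cos²(26.6°)/cos²(79.1°) ≈ 22.4.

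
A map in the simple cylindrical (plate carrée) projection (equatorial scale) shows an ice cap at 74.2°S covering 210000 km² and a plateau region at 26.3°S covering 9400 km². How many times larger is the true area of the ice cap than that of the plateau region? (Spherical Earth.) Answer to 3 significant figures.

On the plate carrée, areal scale = h·k = 1 × sec φ, so true area = apparent × cos φ.
True area of ice cap: 210000 × cos(74.2°) = 210000 × 0.2723 = 57180 km².
True area of plateau region: 9400 × cos(26.3°) = 9400 × 0.8965 = 8427 km².
Ratio = 57180 / 8427 ≈ 6.79.

6.79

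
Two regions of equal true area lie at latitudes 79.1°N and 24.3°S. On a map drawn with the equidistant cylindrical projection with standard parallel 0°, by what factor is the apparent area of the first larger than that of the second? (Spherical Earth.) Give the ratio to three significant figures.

4.82

In the plate carrée (x = Rλ, y = Rφ), meridians are true-scale (h = 1) and parallels are stretched by k = sec φ.
Areal scale at 79.1°: h·k = 1.000 × 5.288 = 5.288.
Areal scale at 24.3°: h·k = 1.000 × 1.097 = 1.097.
Ratio = 5.288/1.097 ≈ 4.82.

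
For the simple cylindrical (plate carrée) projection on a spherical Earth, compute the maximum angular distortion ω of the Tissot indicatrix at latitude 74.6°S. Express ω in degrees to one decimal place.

70.9°

Plate carrée maps x = Rλ, y = Rφ. The meridian scale is h = 1 and the parallel scale is k = 1/cos φ = sec φ.
At 74.6°: h = 1.000, k = 3.766; principal scales a = 3.766, b = 1.000.
sin(ω/2) = (a − b)/(a + b) = 2.766/4.766 = 0.5803, so ω = 2 arcsin(0.5803) ≈ 70.9°.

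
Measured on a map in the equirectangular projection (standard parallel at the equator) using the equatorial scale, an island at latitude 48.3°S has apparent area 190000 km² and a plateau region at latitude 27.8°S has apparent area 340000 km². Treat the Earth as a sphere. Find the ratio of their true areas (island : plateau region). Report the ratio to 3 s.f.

0.420

On the plate carrée, areal scale = h·k = 1 × sec φ, so true area = apparent × cos φ.
True area of island: 190000 × cos(48.3°) = 190000 × 0.6652 = 126400 km².
True area of plateau region: 340000 × cos(27.8°) = 340000 × 0.8846 = 300800 km².
Ratio = 126400 / 300800 ≈ 0.420.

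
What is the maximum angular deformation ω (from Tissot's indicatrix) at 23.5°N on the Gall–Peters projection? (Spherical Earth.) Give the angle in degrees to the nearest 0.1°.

29.5°

The Gall–Peters projection is cylindrical equal-area with φ₀ = 45°. A cylindrical equal-area projection with standard parallel φ₀ has meridian scale h = cos φ / cos φ₀ and parallel scale k = cos φ₀ / cos φ (so areas are preserved, h·k = 1).
At 23.5°: h = 1.297, k = 0.7711; principal scales a = 1.297, b = 0.7711.
sin(ω/2) = (a − b)/(a + b) = 0.5259/2.068 = 0.2543, so ω = 2 arcsin(0.2543) ≈ 29.5°.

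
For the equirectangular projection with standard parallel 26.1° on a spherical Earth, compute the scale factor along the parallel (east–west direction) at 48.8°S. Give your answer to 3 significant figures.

With standard parallel φ₀ = 26.1°, the equirectangular projection gives x = Rλ cos φ₀, y = Rφ, so h = 1 and k = cos 26.1° / cos φ.
k = cos 26.1° / cos 48.8° = 0.8980/0.6587 = 1.363.

1.36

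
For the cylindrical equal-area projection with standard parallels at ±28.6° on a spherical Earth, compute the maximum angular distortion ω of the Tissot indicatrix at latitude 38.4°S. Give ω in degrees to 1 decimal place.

A cylindrical equal-area projection with standard parallel φ₀ has meridian scale h = cos φ / cos φ₀ and parallel scale k = cos φ₀ / cos φ (so areas are preserved, h·k = 1).
At 38.4°: h = 0.8926, k = 1.120; principal scales a = 1.120, b = 0.8926.
sin(ω/2) = (a − b)/(a + b) = 0.2277/2.013 = 0.1131, so ω = 2 arcsin(0.1131) ≈ 13.0°.

13.0°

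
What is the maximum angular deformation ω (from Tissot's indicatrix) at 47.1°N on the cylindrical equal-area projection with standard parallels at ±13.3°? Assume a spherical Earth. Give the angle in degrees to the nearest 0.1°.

40.1°

A cylindrical equal-area projection with standard parallel φ₀ has meridian scale h = cos φ / cos φ₀ and parallel scale k = cos φ₀ / cos φ (so areas are preserved, h·k = 1).
At 47.1°: h = 0.6995, k = 1.430; principal scales a = 1.430, b = 0.6995.
sin(ω/2) = (a − b)/(a + b) = 0.7301/2.129 = 0.3429, so ω = 2 arcsin(0.3429) ≈ 40.1°.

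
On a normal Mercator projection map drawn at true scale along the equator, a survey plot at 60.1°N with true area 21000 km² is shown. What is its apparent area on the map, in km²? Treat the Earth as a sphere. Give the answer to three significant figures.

The Mercator projection is conformal; its linear scale factor is the same in every direction and equals sec φ = 1/cos φ.
Areal scale = k² = sec²φ = 1/cos²(60.1°) = 1/0.4985² = 4.024.
Apparent area = 21000 × 4.024 ≈ 84500 km².

84500 km²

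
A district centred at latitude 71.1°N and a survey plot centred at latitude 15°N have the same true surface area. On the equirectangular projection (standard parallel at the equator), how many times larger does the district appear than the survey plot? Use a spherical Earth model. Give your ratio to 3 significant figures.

For the equirectangular projection with φ₀ = 0 (plate carrée), h = 1 along meridians and k = sec φ along parallels.
Areal scale at 71.1°: h·k = 1.000 × 3.087 = 3.087.
Areal scale at 15°: h·k = 1.000 × 1.035 = 1.035.
Ratio = 3.087/1.035 ≈ 2.98.

2.98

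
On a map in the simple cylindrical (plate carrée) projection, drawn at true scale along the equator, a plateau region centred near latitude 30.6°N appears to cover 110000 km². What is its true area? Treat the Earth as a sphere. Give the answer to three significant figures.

For the equirectangular projection with φ₀ = 0 (plate carrée), h = 1 along meridians and k = sec φ along parallels.
Areal scale = h·k = 1 × sec φ; at 30.6°, h = 1.000, k = 1.162, so h·k = 1.162.
True area = apparent / (areal scale) = 110000 / 1.162 ≈ 94700 km².

94700 km²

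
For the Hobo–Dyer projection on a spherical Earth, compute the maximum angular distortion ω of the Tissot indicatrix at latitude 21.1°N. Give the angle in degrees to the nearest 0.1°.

18.5°

The Hobo–Dyer projection is cylindrical equal-area with φ₀ = 37.5°. A cylindrical equal-area projection with standard parallel φ₀ has meridian scale h = cos φ / cos φ₀ and parallel scale k = cos φ₀ / cos φ (so areas are preserved, h·k = 1).
At 21.1°: h = 1.176, k = 0.8504; principal scales a = 1.176, b = 0.8504.
sin(ω/2) = (a − b)/(a + b) = 0.3256/2.026 = 0.1607, so ω = 2 arcsin(0.1607) ≈ 18.5°.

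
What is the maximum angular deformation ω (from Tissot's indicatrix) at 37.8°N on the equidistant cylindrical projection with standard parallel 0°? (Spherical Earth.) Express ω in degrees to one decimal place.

In the plate carrée (x = Rλ, y = Rφ), meridians are true-scale (h = 1) and parallels are stretched by k = sec φ.
At 37.8°: h = 1.000, k = 1.266; principal scales a = 1.266, b = 1.000.
sin(ω/2) = (a − b)/(a + b) = 0.2656/2.266 = 0.1172, so ω = 2 arcsin(0.1172) ≈ 13.5°.

13.5°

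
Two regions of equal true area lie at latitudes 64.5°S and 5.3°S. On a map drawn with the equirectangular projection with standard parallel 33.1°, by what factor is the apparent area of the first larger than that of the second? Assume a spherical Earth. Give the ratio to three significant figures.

2.31

The equidistant cylindrical projection with φ₀ = 33.1° has h = 1 (meridians true) and k = cos φ₀ / cos φ along parallels.
Areal scale at 64.5°: h·k = 1.000 × 1.946 = 1.946.
Areal scale at 5.3°: h·k = 1.000 × 0.8413 = 0.8413.
Ratio = 1.946/0.8413 ≈ 2.31.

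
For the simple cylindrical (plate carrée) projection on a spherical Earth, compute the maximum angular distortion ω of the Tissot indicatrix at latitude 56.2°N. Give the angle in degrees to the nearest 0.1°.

Plate carrée maps x = Rλ, y = Rφ. The meridian scale is h = 1 and the parallel scale is k = 1/cos φ = sec φ.
At 56.2°: h = 1.000, k = 1.798; principal scales a = 1.798, b = 1.000.
sin(ω/2) = (a − b)/(a + b) = 0.7976/2.798 = 0.2851, so ω = 2 arcsin(0.2851) ≈ 33.1°.

33.1°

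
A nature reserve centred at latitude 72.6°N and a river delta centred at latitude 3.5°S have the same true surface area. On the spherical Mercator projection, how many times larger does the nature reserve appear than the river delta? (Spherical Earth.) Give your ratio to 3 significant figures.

Mercator is conformal with k = sec φ, so areal scale = k² = sec²φ.
At 72.6°: sec²(72.6°) = 1/0.2990² = 11.18.
At 3.5°: sec²(3.5°) = 1/0.9981² = 1.004.
Ratio = 11.18/1.004 = cos²(3.5°)/cos²(72.6°) ≈ 11.1.

11.1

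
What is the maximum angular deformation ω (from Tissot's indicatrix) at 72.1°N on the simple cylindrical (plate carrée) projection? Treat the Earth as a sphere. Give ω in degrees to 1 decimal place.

Plate carrée maps x = Rλ, y = Rφ. The meridian scale is h = 1 and the parallel scale is k = 1/cos φ = sec φ.
At 72.1°: h = 1.000, k = 3.254; principal scales a = 3.254, b = 1.000.
sin(ω/2) = (a − b)/(a + b) = 2.254/4.254 = 0.5298, so ω = 2 arcsin(0.5298) ≈ 64.0°.

64.0°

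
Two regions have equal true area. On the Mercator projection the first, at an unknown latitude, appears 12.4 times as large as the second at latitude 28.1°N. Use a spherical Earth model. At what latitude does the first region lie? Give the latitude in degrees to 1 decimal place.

75.5°

On Mercator, (apparent₁)/(apparent₂) = sec²φ₁ / sec²φ₂ when true areas are equal.
cos²φ₂ / cos²φ₁ = 12.4  ⇒  cos φ₁ = cos 28.1° / √12.4 = 0.8821/3.521 = 0.2505.
φ₁ = arccos(0.2505) ≈ 75.5°.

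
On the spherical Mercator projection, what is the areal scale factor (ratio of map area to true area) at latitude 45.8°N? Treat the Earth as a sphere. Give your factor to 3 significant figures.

2.06

The Mercator projection is conformal; its linear scale factor is the same in every direction and equals sec φ = 1/cos φ.
Areal scale = k² = sec²φ = 1/cos²(45.8°) = 1/0.6972² = 2.057.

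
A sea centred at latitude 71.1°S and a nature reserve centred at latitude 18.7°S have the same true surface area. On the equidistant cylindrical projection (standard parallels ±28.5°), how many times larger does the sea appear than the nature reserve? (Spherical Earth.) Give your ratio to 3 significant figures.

With standard parallel φ₀ = 28.5°, the equirectangular projection gives x = Rλ cos φ₀, y = Rφ, so h = 1 and k = cos 28.5° / cos φ.
Areal scale at 71.1°: h·k = 1.000 × 2.713 = 2.713.
Areal scale at 18.7°: h·k = 1.000 × 0.9278 = 0.9278.
Ratio = 2.713/0.9278 ≈ 2.92.

2.92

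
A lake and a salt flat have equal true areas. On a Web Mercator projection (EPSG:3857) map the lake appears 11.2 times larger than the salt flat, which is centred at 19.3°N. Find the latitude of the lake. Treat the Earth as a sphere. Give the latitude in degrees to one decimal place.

Mercator areal scale is sec²φ, so apparent-area ratio = sec²φ₁ / sec²φ₂ = cos²φ₂ / cos²φ₁.
cos²φ₂ / cos²φ₁ = 11.2  ⇒  cos φ₁ = cos 19.3° / √11.2 = 0.9438/3.347 = 0.2820.
φ₁ = arccos(0.2820) ≈ 73.6°.

73.6°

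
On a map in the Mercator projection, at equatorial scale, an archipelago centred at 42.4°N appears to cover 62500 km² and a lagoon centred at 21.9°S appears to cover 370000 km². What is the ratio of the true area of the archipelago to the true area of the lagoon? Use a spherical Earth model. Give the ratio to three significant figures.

On Mercator the areal scale is sec²φ, so true area = apparent × cos²φ.
True area of archipelago: 62500 × cos²(42.4°) = 62500 × 0.5453 = 34080 km².
True area of lagoon: 370000 × cos²(21.9°) = 370000 × 0.8609 = 318500 km².
Ratio = 34080 / 318500 ≈ 0.107.

0.107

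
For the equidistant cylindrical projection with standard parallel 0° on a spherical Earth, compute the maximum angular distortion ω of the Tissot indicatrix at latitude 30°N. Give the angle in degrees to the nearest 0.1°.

8.2°

Plate carrée maps x = Rλ, y = Rφ. The meridian scale is h = 1 and the parallel scale is k = 1/cos φ = sec φ.
At 30°: h = 1.000, k = 1.155; principal scales a = 1.155, b = 1.000.
sin(ω/2) = (a − b)/(a + b) = 0.1547/2.155 = 0.07180, so ω = 2 arcsin(0.07180) ≈ 8.2°.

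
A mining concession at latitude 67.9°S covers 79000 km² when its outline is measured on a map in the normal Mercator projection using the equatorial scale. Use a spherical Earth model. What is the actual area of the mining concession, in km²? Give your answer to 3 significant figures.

11200 km²

The Mercator projection is conformal; its linear scale factor is the same in every direction and equals sec φ = 1/cos φ.
Areal scale = k² = sec²φ = 1/cos²(67.9°) = 1/0.3762² = 7.065.
True area = apparent / (areal scale) = 79000 / 7.065 ≈ 11200 km².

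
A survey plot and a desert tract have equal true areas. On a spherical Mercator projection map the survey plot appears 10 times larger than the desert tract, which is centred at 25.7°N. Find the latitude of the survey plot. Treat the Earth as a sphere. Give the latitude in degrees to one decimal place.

For equal true areas on Mercator, apparent areas scale as sec²φ, so the ratio is cos²φ₂ / cos²φ₁.
cos²φ₂ / cos²φ₁ = 10  ⇒  cos φ₁ = cos 25.7° / √10 = 0.9011/3.162 = 0.2849.
φ₁ = arccos(0.2849) ≈ 73.4°.

73.4°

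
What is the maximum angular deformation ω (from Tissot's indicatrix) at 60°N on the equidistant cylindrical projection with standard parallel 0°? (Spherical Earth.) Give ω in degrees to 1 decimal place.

38.9°

For the equirectangular projection with φ₀ = 0 (plate carrée), h = 1 along meridians and k = sec φ along parallels.
At 60°: h = 1.000, k = 2.000; principal scales a = 2.000, b = 1.000.
sin(ω/2) = (a − b)/(a + b) = 1.0000/3.000 = 0.3333, so ω = 2 arcsin(0.3333) ≈ 38.9°.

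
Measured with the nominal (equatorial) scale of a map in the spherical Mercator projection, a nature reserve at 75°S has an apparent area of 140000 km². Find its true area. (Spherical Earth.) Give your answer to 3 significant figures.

For Mercator, h = k = sec φ (a conformal cylindrical projection has a single point scale, 1/cos φ).
Areal scale = k² = sec²φ = 1/cos²(75°) = 1/0.2588² = 14.93.
True area = apparent / (areal scale) = 140000 / 14.93 ≈ 9380 km².

9380 km²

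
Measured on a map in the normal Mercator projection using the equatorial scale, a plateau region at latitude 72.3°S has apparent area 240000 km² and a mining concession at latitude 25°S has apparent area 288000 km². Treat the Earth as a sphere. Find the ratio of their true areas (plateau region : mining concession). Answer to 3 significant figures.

0.0938

Mercator's areal exaggeration is sec²φ; hence true area = (apparent area) · cos²φ.
True area of plateau region: 240000 × cos²(72.3°) = 240000 × 0.09244 = 22180 km².
True area of mining concession: 288000 × cos²(25°) = 288000 × 0.8214 = 236600 km².
Ratio = 22180 / 236600 ≈ 0.0938.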